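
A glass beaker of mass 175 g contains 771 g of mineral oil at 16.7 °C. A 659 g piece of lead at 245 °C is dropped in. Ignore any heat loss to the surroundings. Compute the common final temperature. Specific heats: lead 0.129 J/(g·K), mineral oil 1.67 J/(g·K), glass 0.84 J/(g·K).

T_f ≈ 29.5 °C

Let T be the final temperature. ΣQ_i = 0:
659×0.129×(T − 245) + 771×1.67×(T − 16.7) + 175×0.84×(T − 16.7) = 0
85.01(T − 245) + 1287.6(T − 16.7) + 147(T − 16.7) = 0
1519.6 T = 44785
T ≈ 29.47 °C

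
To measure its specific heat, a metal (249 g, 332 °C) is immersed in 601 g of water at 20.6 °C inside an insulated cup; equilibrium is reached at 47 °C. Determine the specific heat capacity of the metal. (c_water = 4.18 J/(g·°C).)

c ≈ 0.935 J/(g·°C)

m_s c (T_s − T_f) = m_water c_water (T_f − T_0):
249·c·(332 − 47) = 601·4.18·(47 − 20.6)
70965 c = 66322  ⇒  c ≈ 0.9346 J/(g·°C)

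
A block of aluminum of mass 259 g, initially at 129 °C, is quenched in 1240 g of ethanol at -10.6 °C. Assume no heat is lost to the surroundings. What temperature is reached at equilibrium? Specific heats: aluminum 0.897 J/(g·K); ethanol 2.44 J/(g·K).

Heat gained plus heat lost sum to zero:
259·0.897·(T − 129) + 1240·2.44·(T − (-10.6)) = 0
3257.9 T = -2101.7
T = -2101.7/3257.9 ≈ -0.65 °C

T_f ≈ -0.6 °C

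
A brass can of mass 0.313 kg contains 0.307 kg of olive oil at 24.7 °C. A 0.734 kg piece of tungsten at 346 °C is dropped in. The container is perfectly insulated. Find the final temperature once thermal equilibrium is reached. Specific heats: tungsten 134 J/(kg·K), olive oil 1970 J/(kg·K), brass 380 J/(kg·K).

T_f ≈ 63.1 °C

Let T be the final temperature. ΣQ_i = 0:
0.734*134*(T − 346) + 0.307*1970*(T − 24.7) + 0.313*380*(T − 24.7) = 0
822.09 T = 51907
T = 51907/822.09 ≈ 63.14 °C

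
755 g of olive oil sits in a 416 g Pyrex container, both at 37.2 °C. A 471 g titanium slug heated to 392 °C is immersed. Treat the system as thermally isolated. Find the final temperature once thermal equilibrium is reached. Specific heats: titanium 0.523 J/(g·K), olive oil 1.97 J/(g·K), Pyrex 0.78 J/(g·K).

T_f ≈ 79.7 °C

T_f = Σ m_i c_i T_i / Σ m_i c_i:
T_f = (246.33*392 + 1487.3*37.2 + 324.48*37.2) / (246.33 + 1487.3 + 324.48)
    = 163963 / 2058.2 ≈ 79.66 °C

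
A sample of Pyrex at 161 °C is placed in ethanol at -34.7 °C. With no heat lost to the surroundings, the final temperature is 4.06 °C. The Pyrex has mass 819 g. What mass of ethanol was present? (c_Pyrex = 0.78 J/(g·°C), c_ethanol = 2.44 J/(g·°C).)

m ≈ 1060 g

Heat lost by the Pyrex = heat gained by the ethanol:
819×0.78×(161 − 4.06) = m×2.44×(4.06 − (-34.7))
94.57 m = 100256  ⇒  m ≈ 1060 g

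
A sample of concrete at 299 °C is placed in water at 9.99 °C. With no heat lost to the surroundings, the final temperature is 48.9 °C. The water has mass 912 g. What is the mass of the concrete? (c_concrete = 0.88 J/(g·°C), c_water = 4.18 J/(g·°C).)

Heat lost by the concrete = heat gained by the water:
m×0.88×(299 − 48.9) = 912×4.18×(48.9 − 9.99)
220.09 m = 148331  ⇒  m ≈ 674 g

m ≈ 674 g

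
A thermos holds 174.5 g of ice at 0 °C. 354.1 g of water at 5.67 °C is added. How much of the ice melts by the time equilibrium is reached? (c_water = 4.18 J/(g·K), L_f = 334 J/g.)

Water can give up m c ΔT = 354.1×4.18×5.67 = 8392.4 J before reaching 0 °C.
To melt every bit of ice: 174.5×334 = 58283 J.
Since 8392.4 < 58283 J, not all the ice melts; equilibrium is at 0 °C.
m_melted×334 = 8392.4  ⇒  m_melted ≈ 25.13 g.

m_melted ≈ 25.1 g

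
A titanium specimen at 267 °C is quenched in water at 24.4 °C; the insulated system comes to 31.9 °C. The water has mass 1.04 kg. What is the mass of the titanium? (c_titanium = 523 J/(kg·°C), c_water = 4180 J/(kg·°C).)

Heat lost by the titanium = heat gained by the water:
m×523×(267 − 31.9) = 1.04×4180×(31.9 − 24.4)
122957 m = 32604  ⇒  m ≈ 0.2652 kg

m ≈ 0.265 kg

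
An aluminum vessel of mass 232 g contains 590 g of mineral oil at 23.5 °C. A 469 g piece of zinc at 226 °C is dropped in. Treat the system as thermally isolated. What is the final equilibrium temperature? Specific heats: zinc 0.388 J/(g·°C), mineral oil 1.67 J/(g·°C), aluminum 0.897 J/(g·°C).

Net heat exchanged in the isolated system is zero:
469*0.388*(T − 226) + 590*1.67*(T − 23.5) + 232*0.897*(T − 23.5) = 0
181.97(T − 226) + 985.3(T − 23.5) + 208.1(T − 23.5) = 0
1375.4 T = 69171
T = 69171 / 1375.4 = 50.3 °C

T_f ≈ 50.3 °C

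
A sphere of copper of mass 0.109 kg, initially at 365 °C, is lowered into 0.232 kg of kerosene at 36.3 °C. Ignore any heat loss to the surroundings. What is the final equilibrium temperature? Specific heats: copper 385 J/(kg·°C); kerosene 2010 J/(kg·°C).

T_f ≈ 63.4 °C

Heat lost by the copper equals heat gained by the kerosene:
0.109×385×(365 − T) = 0.232×2010×(T − 36.3)
41.97(365 − T) = 466.32(T − 36.3)
508.29 T = 32245  ⇒  T ≈ 63.44 °C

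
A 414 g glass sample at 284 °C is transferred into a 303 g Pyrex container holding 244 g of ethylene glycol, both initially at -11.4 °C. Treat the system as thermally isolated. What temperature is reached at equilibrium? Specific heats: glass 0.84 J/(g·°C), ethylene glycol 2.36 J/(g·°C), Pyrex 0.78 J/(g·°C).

T_f ≈ 77.2 °C

Heat gained plus heat lost sum to zero:
414·0.84·(T − 284) + 244·2.36·(T − (-11.4)) + 303·0.78·(T − (-11.4)) = 0
347.76(T − 284) + 575.84(T − (-11.4)) + 236.34(T − (-11.4)) = 0
1159.9 T = 89505
T ≈ 77.16 °C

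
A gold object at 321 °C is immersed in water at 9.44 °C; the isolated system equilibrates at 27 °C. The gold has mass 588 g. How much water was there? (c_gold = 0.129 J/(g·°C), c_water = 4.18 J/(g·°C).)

Energy conservation, ΣQ = 0:
588×0.129×(27 − 321) + m×4.18×(27 − 9.44) = 0
73.4 m = 22300
m = 22300/73.4 ≈ 303.8 g

m ≈ 304 g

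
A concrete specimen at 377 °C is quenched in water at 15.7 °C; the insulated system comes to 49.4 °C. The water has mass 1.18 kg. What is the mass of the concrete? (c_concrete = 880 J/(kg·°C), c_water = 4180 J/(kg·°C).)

m ≈ 0.577 kg

Setting the total heat transfer to zero:
m·880·(49.4 − 377) + 1.18·4180·(49.4 − 15.7) = 0
-288288 m = -166222
m = -166222/-288288 ≈ 0.5766 kg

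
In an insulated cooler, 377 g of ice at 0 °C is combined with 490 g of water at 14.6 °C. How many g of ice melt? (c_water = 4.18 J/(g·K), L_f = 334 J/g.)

m_melted ≈ 89.5 g

Heat available from the water dropping to 0 °C: 490×4.18×14.6 = 29904 J.
To melt every bit of ice: 377×334 = 125918 J.
29904 J < 125918 J, so only part of the ice melts and the system sits at 0 °C.
m_melt = 29904 / L_f = 89.53 g.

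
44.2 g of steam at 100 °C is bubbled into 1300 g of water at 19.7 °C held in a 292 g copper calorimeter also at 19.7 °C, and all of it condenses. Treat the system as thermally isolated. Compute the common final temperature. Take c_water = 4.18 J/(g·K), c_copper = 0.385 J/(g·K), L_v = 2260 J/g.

T_f ≈ 39.7 °C

Energy balance with sensible and latent terms:
steam→water at 100 °C releases m L_v = 44.2×2260 = 99892
  condensed water 100 °C→T: 184.76(T − 100)
  water warms: 1300×4.18×(T − 19.7) = 5434(T − 19.7)
  cup: 112.42(T − 19.7)
5731.2 T = 99892 + 18476 + 109264 = 227632
T ≈ 39.72 °C (< 100 °C, so full condensation is consistent).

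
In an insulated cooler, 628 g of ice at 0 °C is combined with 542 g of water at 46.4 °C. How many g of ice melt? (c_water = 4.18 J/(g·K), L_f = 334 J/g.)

m_melted ≈ 315 g

Water can give up m c ΔT = 542×4.18×46.4 = 105122 J before reaching 0 °C.
Melting all 628 g of ice would need 628×334 = 209752 J.
105122 J < 209752 J, so only part of the ice melts and the system sits at 0 °C.
m_melt = 105122 / L_f = 314.7 g.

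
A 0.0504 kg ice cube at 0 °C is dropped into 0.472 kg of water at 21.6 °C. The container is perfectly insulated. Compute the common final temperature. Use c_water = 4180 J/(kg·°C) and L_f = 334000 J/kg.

T_f ≈ 11.8 °C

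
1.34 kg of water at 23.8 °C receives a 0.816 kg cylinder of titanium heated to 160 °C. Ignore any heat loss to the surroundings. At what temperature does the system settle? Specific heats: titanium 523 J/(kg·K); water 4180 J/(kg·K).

T_f ≈ 33.4 °C

With ΣQ=0 the equilibrium temperature is the m·c-weighted mean:
T_f = (426.77*160 + 5601.2*23.8) / (426.77 + 5601.2)
    = 201591 / 6028 ≈ 33.44 °C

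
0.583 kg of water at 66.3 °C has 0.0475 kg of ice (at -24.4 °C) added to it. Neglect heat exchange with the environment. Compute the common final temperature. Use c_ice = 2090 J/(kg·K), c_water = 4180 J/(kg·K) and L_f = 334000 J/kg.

T_f ≈ 54.4 °C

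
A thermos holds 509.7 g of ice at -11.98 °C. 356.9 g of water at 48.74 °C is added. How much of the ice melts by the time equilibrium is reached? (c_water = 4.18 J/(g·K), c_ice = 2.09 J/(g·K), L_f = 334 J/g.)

m_melted ≈ 179 g

Water can give up m c ΔT = 356.9·4.18·48.74 = 72712 J before reaching 0 °C.
Warming the ice to 0 °C takes 509.7·2.09·11.98 = 12762 J, leaving 59950 J for melting.
Fully melting the ice requires m_ice L_f = 509.7·334 = 170240 J.
Since 59950 < 170240 J, not all the ice melts; equilibrium is at 0 °C.
Mass melted = 59950/334 ≈ 179.5 g.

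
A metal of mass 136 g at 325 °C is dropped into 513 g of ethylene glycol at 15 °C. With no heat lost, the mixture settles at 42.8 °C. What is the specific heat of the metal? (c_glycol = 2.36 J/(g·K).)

Conservation of energy gives ΣQ = 0:
136×c×(42.8 − 325) + 513×2.36×(42.8 − 15) = 0
-38379 c = -33657
c = -33657/-38379 ≈ 0.877 J/(g·K)

c ≈ 0.877 J/(g·K)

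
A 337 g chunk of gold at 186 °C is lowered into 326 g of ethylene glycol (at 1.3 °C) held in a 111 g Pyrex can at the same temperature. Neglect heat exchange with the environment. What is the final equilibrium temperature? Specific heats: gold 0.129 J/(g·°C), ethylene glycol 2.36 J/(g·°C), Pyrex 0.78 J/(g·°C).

Let T be the final temperature. ΣQ_i = 0:
337·0.129·(T − 186) + 326·2.36·(T − 1.3) + 111·0.78·(T − 1.3) = 0
(43.47 + 769.36 + 86.58) T = 43.47·186 + 769.36·1.3 + 86.58·1.3
T = 9198.7 / 899.41 = 10.2 °C

T_f ≈ 10.2 °C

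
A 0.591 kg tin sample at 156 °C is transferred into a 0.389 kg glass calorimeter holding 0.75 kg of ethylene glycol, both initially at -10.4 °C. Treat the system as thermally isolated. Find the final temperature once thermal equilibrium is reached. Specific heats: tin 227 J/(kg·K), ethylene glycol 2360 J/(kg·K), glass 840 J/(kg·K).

T_f ≈ -0.4 °C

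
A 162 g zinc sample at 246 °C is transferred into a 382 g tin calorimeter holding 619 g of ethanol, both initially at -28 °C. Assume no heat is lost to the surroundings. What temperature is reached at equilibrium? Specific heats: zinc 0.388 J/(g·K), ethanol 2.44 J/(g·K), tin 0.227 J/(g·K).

T_f ≈ -17.6 °C

T_f = Σ m_i c_i T_i / Σ m_i c_i:
T_f = (62.86*246 + 1510.4*(-28) + 86.71*(-28)) / (62.86 + 1510.4 + 86.71)
    = -29255 / 1659.9 ≈ -17.62 °C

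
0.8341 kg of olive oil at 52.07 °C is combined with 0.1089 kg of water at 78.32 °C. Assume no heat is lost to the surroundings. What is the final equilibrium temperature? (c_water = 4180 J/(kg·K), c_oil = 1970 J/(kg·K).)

T_f ≈ 57.8 °C

With ΣQ=0 the equilibrium temperature is the m·c-weighted mean:
T_f = (455.2×78.32 + 1643.2×52.07) / (455.2 + 1643.2)
    = 121212 / 2098.4 ≈ 57.76 °C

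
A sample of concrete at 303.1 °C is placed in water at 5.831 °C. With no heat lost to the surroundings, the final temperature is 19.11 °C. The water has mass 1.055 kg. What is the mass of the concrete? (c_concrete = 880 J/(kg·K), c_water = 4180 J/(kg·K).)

m ≈ 0.234 kg

|Q_concrete| = |Q_water|:
m×880×(303.1 − 19.11) = 1.055×4180×(19.11 − 5.831)
249911 m = 58559  ⇒  m ≈ 0.2343 kg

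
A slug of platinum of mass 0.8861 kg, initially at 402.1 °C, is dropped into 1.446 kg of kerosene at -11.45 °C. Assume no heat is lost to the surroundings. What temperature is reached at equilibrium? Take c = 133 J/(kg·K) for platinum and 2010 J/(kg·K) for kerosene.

T_f ≈ 4.7 °C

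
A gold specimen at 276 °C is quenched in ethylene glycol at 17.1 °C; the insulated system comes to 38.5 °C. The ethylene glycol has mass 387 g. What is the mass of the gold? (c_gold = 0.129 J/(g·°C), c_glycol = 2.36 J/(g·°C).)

m ≈ 638 g

|Q_gold| = |Q_glycol|:
m·0.129·(276 − 38.5) = 387·2.36·(38.5 − 17.1)
30.64 m = 19545  ⇒  m ≈ 637.9 g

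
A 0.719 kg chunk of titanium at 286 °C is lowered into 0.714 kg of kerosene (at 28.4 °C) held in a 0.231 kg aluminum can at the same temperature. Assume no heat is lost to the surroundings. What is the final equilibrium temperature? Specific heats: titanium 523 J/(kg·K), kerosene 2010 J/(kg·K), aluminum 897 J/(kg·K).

T_f ≈ 76.4 °C

Let T be the final temperature. ΣQ_i = 0:
0.719·523·(T − 286) + 0.714·2010·(T − 28.4) + 0.231·897·(T − 28.4) = 0
376.04(T − 286) + 1435.1(T − 28.4) + 207.21(T − 28.4) = 0
2018.4 T = 154189
T ≈ 76.39 °C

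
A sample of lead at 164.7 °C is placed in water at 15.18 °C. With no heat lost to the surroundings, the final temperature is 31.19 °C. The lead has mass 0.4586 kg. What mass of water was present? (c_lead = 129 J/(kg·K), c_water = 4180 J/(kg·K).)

Let T be the final temperature. ΣQ_i = 0:
0.4586·129·(31.19 − 164.7) + m·4180·(31.19 − 15.18) = 0
66922 m = 7898.4
m = 7898.4/66922 ≈ 0.118 kg

m ≈ 0.118 kg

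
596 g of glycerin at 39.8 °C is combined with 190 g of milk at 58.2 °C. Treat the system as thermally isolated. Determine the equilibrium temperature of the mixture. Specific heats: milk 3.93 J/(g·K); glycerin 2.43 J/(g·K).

|Q_milk| = |Q_glycerin|:
190*3.93*(58.2 − T) = 596*2.43*(T − 39.8)
746.7(58.2 − T) = 1448.3(T − 39.8)
2195 T = 101099  ⇒  T ≈ 46.06 °C

T_f ≈ 46.1 °C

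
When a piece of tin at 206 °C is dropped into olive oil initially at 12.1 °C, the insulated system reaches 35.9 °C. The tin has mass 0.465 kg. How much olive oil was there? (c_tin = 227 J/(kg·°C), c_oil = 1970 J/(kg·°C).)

m ≈ 0.383 kg

Heat lost by the tin = heat gained by the oil:
0.465×227×(206 − 35.9) = m×1970×(35.9 − 12.1)
46886 m = 17955  ⇒  m ≈ 0.3829 kg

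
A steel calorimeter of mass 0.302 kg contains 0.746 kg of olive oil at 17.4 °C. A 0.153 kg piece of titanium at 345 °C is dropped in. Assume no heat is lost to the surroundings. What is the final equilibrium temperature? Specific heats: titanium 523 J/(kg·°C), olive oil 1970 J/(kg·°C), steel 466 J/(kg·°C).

T_f ≈ 32.9 °C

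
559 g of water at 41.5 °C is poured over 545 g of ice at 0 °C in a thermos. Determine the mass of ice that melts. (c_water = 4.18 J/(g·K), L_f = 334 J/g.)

m_melted ≈ 290 g

Cooling the water to 0 °C releases 559×4.18×41.5 = 96970 J.
To melt every bit of ice: 545×334 = 182030 J.
96970 J < 182030 J, so only part of the ice melts and the system sits at 0 °C.
m_melted×334 = 96970  ⇒  m_melted ≈ 290.3 g.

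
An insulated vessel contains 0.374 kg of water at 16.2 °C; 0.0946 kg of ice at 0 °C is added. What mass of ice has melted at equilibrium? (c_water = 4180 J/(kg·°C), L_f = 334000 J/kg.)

Cooling the water to 0 °C releases 0.374×4180×16.2 = 25326 J.
Fully melting the ice requires m_ice L_f = 0.0946×334000 = 31596 J.
25326 J < 31596 J, so only part of the ice melts and the system sits at 0 °C.
m_melted×334000 = 25326  ⇒  m_melted ≈ 0.07583 kg.

m_melted ≈ 0.0758 kg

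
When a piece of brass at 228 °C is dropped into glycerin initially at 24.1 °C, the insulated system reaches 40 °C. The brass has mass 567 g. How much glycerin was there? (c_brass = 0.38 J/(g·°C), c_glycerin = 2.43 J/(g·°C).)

|Q_brass| = |Q_glycerin|:
567×0.38×(228 − 40) = m×2.43×(40 − 24.1)
38.64 m = 40506  ⇒  m ≈ 1048 g

m ≈ 1050 g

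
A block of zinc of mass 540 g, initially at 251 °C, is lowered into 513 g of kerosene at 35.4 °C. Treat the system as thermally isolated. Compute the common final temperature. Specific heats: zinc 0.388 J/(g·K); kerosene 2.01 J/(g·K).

T_f ≈ 71.8 °C

Let T be the final temperature. ΣQ_i = 0:
540×0.388×(T − 251) + 513×2.01×(T − 35.4) = 0
1240.6 T = 89092
T = 89092/1240.6 ≈ 71.81 °C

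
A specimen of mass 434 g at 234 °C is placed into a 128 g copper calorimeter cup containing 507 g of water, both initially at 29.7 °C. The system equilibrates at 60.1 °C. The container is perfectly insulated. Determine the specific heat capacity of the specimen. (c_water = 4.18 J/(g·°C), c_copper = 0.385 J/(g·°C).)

Setting the total heat transfer to zero:
434×c×(60.1 − 234) + 507×4.18×(60.1 − 29.7) + 128×0.385×(60.1 − 29.7) = 0
-75473 c = -65924
c = -65924/-75473 ≈ 0.8735 J/(g·°C)

c ≈ 0.873 J/(g·°C)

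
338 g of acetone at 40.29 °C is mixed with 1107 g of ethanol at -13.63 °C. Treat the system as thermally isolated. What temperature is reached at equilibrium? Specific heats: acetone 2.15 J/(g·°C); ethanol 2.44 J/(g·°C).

Heat gained plus heat lost sum to zero:
338×2.15×(T − 40.29) + 1107×2.44×(T − (-13.63)) = 0
(726.7 + 2701.1) T = 726.7×40.29 + 2701.1×(-13.63)
T = -7537 / 3427.8 = -2.2 °C

T_f ≈ -2.2 °C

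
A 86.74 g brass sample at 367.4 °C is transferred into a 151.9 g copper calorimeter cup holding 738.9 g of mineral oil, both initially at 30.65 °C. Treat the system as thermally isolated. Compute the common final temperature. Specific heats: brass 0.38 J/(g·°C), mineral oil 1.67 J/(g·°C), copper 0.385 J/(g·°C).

T_f ≈ 39.0 °C

Setting the total heat transfer to zero:
86.74*0.38*(T − 367.4) + 738.9*1.67*(T − 30.65) + 151.9*0.385*(T − 30.65) = 0
(32.96 + 1234 + 58.48) T = 32.96*367.4 + 1234*30.65 + 58.48*30.65
T ≈ 39.02 °C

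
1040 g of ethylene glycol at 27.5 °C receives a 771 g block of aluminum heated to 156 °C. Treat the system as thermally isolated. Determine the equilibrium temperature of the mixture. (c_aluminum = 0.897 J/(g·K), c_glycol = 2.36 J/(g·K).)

T_f ≈ 55.7 °C

Heat lost by the aluminum equals heat gained by the glycol:
771·0.897·(156 − T) = 1040·2.36·(T − 27.5)
691.59(156 − T) = 2454.4(T − 27.5)
3146 T = 175384  ⇒  T ≈ 55.75 °C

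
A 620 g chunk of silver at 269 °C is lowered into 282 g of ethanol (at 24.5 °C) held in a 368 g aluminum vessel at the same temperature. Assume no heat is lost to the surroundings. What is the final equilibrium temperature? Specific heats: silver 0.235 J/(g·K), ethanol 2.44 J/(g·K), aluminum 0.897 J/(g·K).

Taking heat into each body as positive, Σ m c ΔT = 0:
620×0.235×(T − 269) + 282×2.44×(T − 24.5) + 368×0.897×(T − 24.5) = 0
145.7(T − 269) + 688.08(T − 24.5) + 330.1(T − 24.5) = 0
(145.7 + 688.08 + 330.1) T = 145.7×269 + 688.08×24.5 + 330.1×24.5
T = 64139/1163.9 ≈ 55.11 °C

T_f ≈ 55.1 °C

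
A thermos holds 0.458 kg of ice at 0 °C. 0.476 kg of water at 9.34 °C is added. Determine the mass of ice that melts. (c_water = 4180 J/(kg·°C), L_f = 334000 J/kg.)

Cooling the water to 0 °C releases 0.476·4180·9.34 = 18584 J.
Fully melting the ice requires m_ice L_f = 0.458·334000 = 152972 J.
Since 18584 < 152972 J, not all the ice melts; equilibrium is at 0 °C.
m_melt = 18584 / L_f = 0.05564 kg.

m_melted ≈ 0.0556 kg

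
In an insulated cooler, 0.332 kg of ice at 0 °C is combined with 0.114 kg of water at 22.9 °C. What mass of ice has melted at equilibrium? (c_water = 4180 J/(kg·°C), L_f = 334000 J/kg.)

Water can give up m c ΔT = 0.114·4180·22.9 = 10912 J before reaching 0 °C.
Fully melting the ice requires m_ice L_f = 0.332·334000 = 110888 J.
That's not enough to melt it all — equilibrium is at 0 °C with ice remaining.
m_melted·334000 = 10912  ⇒  m_melted ≈ 0.03267 kg.

m_melted ≈ 0.0327 kg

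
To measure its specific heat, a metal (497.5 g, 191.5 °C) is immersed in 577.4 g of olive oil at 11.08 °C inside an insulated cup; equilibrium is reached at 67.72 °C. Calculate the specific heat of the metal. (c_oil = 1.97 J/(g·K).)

c ≈ 1.05 J/(g·K)

Heat lost by the metal = heat gained by the oil:
497.5×c×(191.5 − 67.72) = 577.4×1.97×(67.72 − 11.08)
61581 c = 64427  ⇒  c ≈ 1.046 J/(g·K)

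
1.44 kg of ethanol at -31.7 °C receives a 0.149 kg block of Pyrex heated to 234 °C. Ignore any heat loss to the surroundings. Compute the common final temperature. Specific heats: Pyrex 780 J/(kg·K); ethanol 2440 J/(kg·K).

Conservation of energy gives ΣQ = 0:
0.149*780*(T − 234) + 1.44*2440*(T − (-31.7)) = 0
116.22(T − 234) + 3513.6(T − (-31.7)) = 0
3629.8 T = -84186
T = -84186/3629.8 ≈ -23.19 °C

T_f ≈ -23.2 °C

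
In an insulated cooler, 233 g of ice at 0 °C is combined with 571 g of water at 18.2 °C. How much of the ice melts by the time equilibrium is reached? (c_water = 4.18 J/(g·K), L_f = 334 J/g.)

m_melted ≈ 130 g

Water can give up m c ΔT = 571·4.18·18.2 = 43439 J before reaching 0 °C.
To melt every bit of ice: 233·334 = 77822 J.
43439 J < 77822 J, so only part of the ice melts and the system sits at 0 °C.
m_melted·334 = 43439  ⇒  m_melted ≈ 130.1 g.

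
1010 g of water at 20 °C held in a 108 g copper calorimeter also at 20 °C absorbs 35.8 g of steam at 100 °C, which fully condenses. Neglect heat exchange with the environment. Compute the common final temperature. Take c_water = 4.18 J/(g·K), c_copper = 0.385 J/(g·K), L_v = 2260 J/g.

Heat gained plus heat lost sum to zero:
latent heat released on condensation: 35.8·2260 = 80908
  condensed water 100 °C→T: 149.64(T − 100)
  original water: 4221.8(T − 20)
  cup: 41.58(T − 20)
4413 T = 80908 + 14964 + 85268 = 181140
T ≈ 41.05 °C (< 100 °C, so full condensation is consistent).

T_f ≈ 41.0 °C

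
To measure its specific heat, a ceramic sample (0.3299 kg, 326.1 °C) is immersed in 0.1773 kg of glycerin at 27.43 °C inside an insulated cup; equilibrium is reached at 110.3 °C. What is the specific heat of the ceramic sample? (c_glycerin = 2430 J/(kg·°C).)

c ≈ 502 J/(kg·°C)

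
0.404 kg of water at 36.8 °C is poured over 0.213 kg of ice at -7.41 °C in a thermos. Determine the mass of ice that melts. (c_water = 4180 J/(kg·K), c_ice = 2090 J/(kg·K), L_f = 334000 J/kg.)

Heat available from the water dropping to 0 °C: 0.404×4180×36.8 = 62145 J.
Of that, 0.213×2090×7.41 = 3298.7 J goes to bring the ice to 0 °C, leaving 58846 J.
To melt every bit of ice: 0.213×334000 = 71142 J.
58846 J < 71142 J, so only part of the ice melts and the system sits at 0 °C.
m_melted×334000 = 58846  ⇒  m_melted ≈ 0.1762 kg.

m_melted ≈ 0.176 kg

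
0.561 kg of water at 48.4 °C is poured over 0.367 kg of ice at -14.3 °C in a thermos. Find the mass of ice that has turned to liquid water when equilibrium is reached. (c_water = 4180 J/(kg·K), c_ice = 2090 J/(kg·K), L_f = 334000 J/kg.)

m_melted ≈ 0.307 kg

Heat available from the water dropping to 0 °C: 0.561·4180·48.4 = 113497 J.
Warming the ice to 0 °C takes 0.367·2090·14.3 = 10969 J, leaving 102529 J for melting.
To melt every bit of ice: 0.367·334000 = 122578 J.
Since 102529 < 122578 J, not all the ice melts; equilibrium is at 0 °C.
m_melted·334000 = 102529  ⇒  m_melted ≈ 0.307 kg.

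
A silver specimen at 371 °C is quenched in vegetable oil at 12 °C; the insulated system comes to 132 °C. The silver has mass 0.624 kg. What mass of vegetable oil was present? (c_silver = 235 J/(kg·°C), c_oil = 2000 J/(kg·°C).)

Heat lost by the silver = heat gained by the oil:
0.624×235×(371 − 132) = m×2000×(132 − 12)
240000 m = 35047  ⇒  m ≈ 0.146 kg

m ≈ 0.146 kg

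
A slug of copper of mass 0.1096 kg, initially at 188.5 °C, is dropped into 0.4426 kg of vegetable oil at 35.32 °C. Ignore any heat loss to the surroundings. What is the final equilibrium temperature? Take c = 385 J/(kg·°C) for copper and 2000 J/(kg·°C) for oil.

T_f ≈ 42.3 °C

Heat lost by the copper equals heat gained by the oil:
0.1096×385×(188.5 − T) = 0.4426×2000×(T − 35.32)
42.2(188.5 − T) = 885.2(T − 35.32)
927.4 T = 39219  ⇒  T ≈ 42.29 °C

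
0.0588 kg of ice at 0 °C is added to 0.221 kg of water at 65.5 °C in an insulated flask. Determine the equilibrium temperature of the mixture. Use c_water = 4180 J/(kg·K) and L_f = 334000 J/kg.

T_f ≈ 34.9 °C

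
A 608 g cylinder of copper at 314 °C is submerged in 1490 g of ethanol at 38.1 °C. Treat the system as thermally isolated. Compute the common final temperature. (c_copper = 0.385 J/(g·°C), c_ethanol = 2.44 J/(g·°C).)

T_f ≈ 54.8 °C

Taking heat into each body as positive, Σ m c ΔT = 0:
608*0.385*(T − 314) + 1490*2.44*(T − 38.1) = 0
234.08(T − 314) + 3635.6(T − 38.1) = 0
3869.7 T = 212017
T ≈ 54.79 °C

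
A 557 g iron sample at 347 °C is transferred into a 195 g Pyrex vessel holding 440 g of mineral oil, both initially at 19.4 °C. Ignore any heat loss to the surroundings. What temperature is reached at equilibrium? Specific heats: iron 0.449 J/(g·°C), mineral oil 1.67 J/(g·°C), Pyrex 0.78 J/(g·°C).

Setting the total heat transfer to zero:
557*0.449*(T − 347) + 440*1.67*(T − 19.4) + 195*0.78*(T − 19.4) = 0
250.09(T − 347) + 734.8(T − 19.4) + 152.1(T − 19.4) = 0
1137 T = 103988
T ≈ 91.46 °C

T_f ≈ 91.5 °C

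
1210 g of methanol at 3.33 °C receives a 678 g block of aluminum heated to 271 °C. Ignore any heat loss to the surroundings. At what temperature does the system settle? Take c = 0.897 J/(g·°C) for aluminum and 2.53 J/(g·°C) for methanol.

T_f ≈ 47.7 °C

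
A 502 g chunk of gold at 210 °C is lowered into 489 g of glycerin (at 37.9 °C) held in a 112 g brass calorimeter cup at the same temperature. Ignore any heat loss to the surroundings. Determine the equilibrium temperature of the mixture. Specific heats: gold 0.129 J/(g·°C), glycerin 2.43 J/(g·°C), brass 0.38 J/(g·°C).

Setting the total heat transfer to zero:
502·0.129·(T − 210) + 489·2.43·(T − 37.9) + 112·0.38·(T − 37.9) = 0
1295.6 T = 60248
T ≈ 46.50 °C

T_f ≈ 46.5 °C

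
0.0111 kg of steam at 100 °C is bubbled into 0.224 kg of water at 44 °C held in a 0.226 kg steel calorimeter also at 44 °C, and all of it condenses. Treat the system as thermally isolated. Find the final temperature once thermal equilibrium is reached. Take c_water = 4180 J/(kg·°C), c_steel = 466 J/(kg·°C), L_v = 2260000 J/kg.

T_f ≈ 69.4 °C

Net heat exchanged in the isolated system is zero:
latent heat released on condensation: 0.0111×2260000 = 25086
  condensed water 100 °C→T: 46.4(T − 100)
  original water: 936.32(T − 44)
  cup: 105.32(T − 44)
1088 T = 25086 + 4639.8 + 45832 = 75558
T ≈ 69.44 °C — below 100 °C, confirming all the steam condensed.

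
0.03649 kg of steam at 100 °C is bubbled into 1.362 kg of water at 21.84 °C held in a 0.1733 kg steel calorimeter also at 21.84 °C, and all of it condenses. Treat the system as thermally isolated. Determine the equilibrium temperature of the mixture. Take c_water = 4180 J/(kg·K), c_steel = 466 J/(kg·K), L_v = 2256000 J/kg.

T_f ≈ 37.7 °C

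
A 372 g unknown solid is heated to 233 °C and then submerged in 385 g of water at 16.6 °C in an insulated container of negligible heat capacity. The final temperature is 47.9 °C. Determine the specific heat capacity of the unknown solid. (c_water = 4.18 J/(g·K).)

c ≈ 0.732 J/(g·K)

m_s c (T_s − T_f) = m_water c_water (T_f − T_0):
372×c×(233 − 47.9) = 385×4.18×(47.9 − 16.6)
68857 c = 50371  ⇒  c ≈ 0.7315 J/(g·K)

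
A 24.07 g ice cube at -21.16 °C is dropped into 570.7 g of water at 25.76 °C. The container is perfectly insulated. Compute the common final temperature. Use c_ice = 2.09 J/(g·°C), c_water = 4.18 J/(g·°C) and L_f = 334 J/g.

Net heat exchanged in the isolated system is zero:
warm ice to 0 °C: 24.07×2.09×(0 − (-21.16)) = 1064.5
  melt ice: 24.07×334 = 8039.4
  warm the meltwater: 100.61 T
  water: 2385.5(T − 25.76)
2486.1 T = 61451 − 9103.9 = 52347
T ≈ 21.06 °C (positive, so assuming full melt was valid).

T_f ≈ 21.1 °C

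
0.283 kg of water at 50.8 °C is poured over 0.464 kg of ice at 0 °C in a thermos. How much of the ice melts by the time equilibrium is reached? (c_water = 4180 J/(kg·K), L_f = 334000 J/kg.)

Heat available from the water dropping to 0 °C: 0.283×4180×50.8 = 60093 J.
Melting all 0.464 kg of ice would need 0.464×334000 = 154976 J.
That's not enough to melt it all — equilibrium is at 0 °C with ice remaining.
Mass melted = 60093/334000 ≈ 0.1799 kg.

m_melted ≈ 0.18 kg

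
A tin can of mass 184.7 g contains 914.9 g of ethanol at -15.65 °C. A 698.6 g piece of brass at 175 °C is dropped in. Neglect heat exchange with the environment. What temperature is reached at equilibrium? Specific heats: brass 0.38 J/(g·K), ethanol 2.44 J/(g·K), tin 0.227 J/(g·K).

Conservation of energy gives ΣQ = 0:
698.6×0.38×(T − 175) + 914.9×2.44×(T − (-15.65)) + 184.7×0.227×(T − (-15.65)) = 0
265.47(T − 175) + 2232.4(T − (-15.65)) + 41.93(T − (-15.65)) = 0
2539.8 T = 10864
T = 10864 / 2539.8 = 4.28 °C

T_f ≈ 4.3 °C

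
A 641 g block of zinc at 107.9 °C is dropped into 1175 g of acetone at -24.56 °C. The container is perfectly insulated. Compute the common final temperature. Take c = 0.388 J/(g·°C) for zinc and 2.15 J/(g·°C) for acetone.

T_f ≈ -12.7 °C

Heat gained plus heat lost sum to zero:
641*0.388*(T − 107.9) + 1175*2.15*(T − (-24.56)) = 0
248.71(T − 107.9) + 2526.2(T − (-24.56)) = 0
2775 T = -35209
T ≈ -12.69 °C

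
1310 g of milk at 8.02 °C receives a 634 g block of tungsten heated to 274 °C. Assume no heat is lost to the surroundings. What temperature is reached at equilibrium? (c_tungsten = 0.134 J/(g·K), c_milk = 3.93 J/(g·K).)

T_f ≈ 12.3 °C

Conservation of energy gives ΣQ = 0:
634*0.134*(T − 274) + 1310*3.93*(T − 8.02) = 0
84.96(T − 274) + 5148.3(T − 8.02) = 0
5233.3 T = 64567
T = 64567 / 5233.3 = 12.3 °C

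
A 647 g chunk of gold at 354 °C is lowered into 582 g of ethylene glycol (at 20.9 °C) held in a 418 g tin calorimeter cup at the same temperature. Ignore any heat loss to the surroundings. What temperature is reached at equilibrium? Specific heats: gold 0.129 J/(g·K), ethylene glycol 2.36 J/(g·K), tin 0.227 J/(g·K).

T_f ≈ 38.8 °C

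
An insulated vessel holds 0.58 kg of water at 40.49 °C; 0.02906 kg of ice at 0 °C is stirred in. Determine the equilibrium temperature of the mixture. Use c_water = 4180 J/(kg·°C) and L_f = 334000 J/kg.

T_f ≈ 34.7 °C

Energy balance with sensible and latent terms:
melt ice: 0.02906×334000 = 9706
  meltwater 0→T: 0.02906×4180×T = 121.47 T
  water cools: 0.58×4180×(T − 40.49) = 2424.4(T − 40.49)
2545.9 T = 98164 − 9706 = 88458
T ≈ 34.75 °C (positive, so assuming full melt was valid).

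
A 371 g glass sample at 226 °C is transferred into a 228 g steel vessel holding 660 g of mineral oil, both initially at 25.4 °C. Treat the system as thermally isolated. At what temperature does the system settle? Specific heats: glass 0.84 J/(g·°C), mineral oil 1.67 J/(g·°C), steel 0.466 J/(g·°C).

T_f ≈ 66.5 °C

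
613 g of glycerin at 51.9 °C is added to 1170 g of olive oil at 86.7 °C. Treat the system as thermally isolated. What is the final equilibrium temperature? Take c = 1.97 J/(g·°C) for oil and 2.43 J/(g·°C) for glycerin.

Heat lost by the oil equals heat gained by the glycerin:
1170·1.97·(86.7 − T) = 613·2.43·(T − 51.9)
2304.9(86.7 − T) = 1489.6(T − 51.9)
3794.5 T = 277145  ⇒  T ≈ 73.04 °C

T_f ≈ 73.0 °C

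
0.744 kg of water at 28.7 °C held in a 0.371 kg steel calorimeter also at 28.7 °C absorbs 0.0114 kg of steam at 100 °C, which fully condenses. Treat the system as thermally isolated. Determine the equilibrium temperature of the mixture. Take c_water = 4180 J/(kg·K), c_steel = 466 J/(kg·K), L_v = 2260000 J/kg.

T_f ≈ 37.5 °C

Heat gained plus heat lost sum to zero:
latent heat released on condensation: 0.0114·2260000 = 25764
  condensate cools 100→T: 0.0114·4180·(T − 100) = 47.65(T − 100)
  water warms: 0.744·4180·(T − 28.7) = 3109.9(T − 28.7)
  steel cup: 0.371·466·(T − 28.7) = 172.89(T − 28.7)
3330.5 T = 25764 + 4765.2 + 94217 = 124746
T ≈ 37.46 °C — below 100 °C, confirming all the steam condensed.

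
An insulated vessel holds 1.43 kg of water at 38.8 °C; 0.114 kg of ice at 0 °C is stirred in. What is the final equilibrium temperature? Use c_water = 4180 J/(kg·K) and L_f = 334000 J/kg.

Setting the total heat transfer to zero:
latent heat to melt: 0.114·334000 = 38076
  meltwater 0→T: 0.114·4180·T = 476.52 T
  water cools: 1.43·4180·(T − 38.8) = 5977.4(T − 38.8)
6453.9 T = 231923 − 38076 = 193847
T ≈ 30.04 °C — above 0 °C, consistent with complete melting.

T_f ≈ 30.0 °C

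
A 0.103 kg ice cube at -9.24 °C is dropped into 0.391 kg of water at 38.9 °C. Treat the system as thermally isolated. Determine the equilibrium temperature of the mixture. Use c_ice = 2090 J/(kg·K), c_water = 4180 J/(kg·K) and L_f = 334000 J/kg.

Heat gained plus heat lost sum to zero:
ice -9.24→0 °C: 0.103×2090×9.24 = 1989.1; latent heat to melt: 0.103×334000 = 34402; warm the meltwater: 430.54 T; water cools: 0.391×4180×(T − 38.9) = 1634.4(T − 38.9)
2064.9 T = 63577 − 36391 = 27186
T ≈ 13.17 °C (positive, so assuming full melt was valid).

T_f ≈ 13.2 °C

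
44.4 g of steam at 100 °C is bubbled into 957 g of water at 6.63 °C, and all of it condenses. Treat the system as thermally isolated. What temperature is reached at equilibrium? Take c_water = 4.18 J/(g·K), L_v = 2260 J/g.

T_f ≈ 34.7 °C

Conservation of energy gives ΣQ = 0:
steam→water at 100 °C releases m L_v = 44.4×2260 = 100344; condensate cools 100→T: 44.4×4.18×(T − 100) = 185.59(T − 100); original water: 4000.3(T − 6.63)
4185.9 T = 100344 + 18559 + 26522 = 145425
T ≈ 34.74 °C — below 100 °C, confirming all the steam condensed.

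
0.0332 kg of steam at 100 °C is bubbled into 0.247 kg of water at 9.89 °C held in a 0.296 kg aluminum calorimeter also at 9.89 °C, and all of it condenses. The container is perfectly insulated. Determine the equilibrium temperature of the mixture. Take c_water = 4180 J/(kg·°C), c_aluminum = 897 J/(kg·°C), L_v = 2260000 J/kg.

T_f ≈ 70.8 °C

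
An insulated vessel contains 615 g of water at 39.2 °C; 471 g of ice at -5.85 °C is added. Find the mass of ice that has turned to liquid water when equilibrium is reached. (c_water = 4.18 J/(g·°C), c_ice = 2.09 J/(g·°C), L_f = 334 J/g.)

m_melted ≈ 284 g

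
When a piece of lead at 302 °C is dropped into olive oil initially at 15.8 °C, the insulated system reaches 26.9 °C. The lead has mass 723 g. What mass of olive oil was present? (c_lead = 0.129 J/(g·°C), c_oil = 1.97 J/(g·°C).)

m ≈ 1170 g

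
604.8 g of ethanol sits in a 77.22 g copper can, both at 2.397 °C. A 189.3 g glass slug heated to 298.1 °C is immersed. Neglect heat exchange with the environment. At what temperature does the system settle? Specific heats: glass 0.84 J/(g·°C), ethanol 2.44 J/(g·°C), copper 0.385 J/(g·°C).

T_f ≈ 30.6 °C

Taking heat into each body as positive, Σ m c ΔT = 0:
189.3*0.84*(T − 298.1) + 604.8*2.44*(T − 2.397) + 77.22*0.385*(T − 2.397) = 0
1664.5 T = 51010
T = 51010 / 1664.5 = 30.6 °C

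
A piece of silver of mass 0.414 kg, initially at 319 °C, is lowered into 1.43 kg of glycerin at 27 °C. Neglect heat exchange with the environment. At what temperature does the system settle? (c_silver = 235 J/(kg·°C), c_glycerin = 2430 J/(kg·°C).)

Energy conservation, ΣQ = 0:
0.414*235*(T − 319) + 1.43*2430*(T − 27) = 0
97.29(T − 319) + 3474.9(T − 27) = 0
3572.2 T = 124858
T = 124858 / 3572.2 = 35 °C

T_f ≈ 35.0 °C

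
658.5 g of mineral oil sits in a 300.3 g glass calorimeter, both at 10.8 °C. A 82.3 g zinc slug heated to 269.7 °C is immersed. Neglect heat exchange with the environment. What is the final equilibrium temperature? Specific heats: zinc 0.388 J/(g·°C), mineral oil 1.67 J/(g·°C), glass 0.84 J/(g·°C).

Energy conservation, ΣQ = 0:
82.3×0.388×(T − 269.7) + 658.5×1.67×(T − 10.8) + 300.3×0.84×(T − 10.8) = 0
1383.9 T = 23213
T = 23213/1383.9 ≈ 16.77 °C

T_f ≈ 16.8 °C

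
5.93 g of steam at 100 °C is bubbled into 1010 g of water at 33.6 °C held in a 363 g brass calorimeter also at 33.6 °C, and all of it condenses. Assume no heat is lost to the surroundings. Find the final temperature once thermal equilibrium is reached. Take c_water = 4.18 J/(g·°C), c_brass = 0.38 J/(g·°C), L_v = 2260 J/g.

T_f ≈ 37.0 °C

Let T be the final temperature. ΣQ_i = 0:
condense steam: −5.93×2260 = −13402; condensed water 100 °C→T: 24.79(T − 100); original water: 4221.8(T − 33.6); cup: 137.94(T − 33.6)
4384.5 T = 13402 + 2478.7 + 146487 = 162368
T ≈ 37.03 °C (< 100 °C, so full condensation is consistent).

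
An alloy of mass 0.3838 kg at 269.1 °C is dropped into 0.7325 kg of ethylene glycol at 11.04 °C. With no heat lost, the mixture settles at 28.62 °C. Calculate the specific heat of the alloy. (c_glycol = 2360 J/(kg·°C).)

c ≈ 329 J/(kg·°C)

m_s c (T_s − T_f) = m_glycol c_glycol (T_f − T_0):
0.3838×c×(269.1 − 28.62) = 0.7325×2360×(28.62 − 11.04)
92.3 c = 30391  ⇒  c ≈ 329.3 J/(kg·°C)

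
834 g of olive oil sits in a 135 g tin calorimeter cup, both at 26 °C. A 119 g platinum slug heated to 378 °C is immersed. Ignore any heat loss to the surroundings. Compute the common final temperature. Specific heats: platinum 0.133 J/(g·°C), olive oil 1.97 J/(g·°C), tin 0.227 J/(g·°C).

T_f ≈ 29.3 °C

Setting the total heat transfer to zero:
119·0.133·(T − 378) + 834·1.97·(T − 26) + 135·0.227·(T − 26) = 0
15.83(T − 378) + 1643(T − 26) + 30.64(T − 26) = 0
1689.5 T = 49497
T ≈ 29.30 °C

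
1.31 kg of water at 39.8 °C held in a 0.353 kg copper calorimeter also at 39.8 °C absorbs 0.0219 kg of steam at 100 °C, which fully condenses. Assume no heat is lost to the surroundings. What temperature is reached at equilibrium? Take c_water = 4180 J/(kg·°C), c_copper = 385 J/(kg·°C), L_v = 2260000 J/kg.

T_f ≈ 49.4 °C

Energy conservation, ΣQ = 0:
condense steam: −0.0219·2260000 = −49494
  condensed water 100 °C→T: 91.54(T − 100)
  water warms: 1.31·4180·(T − 39.8) = 5475.8(T − 39.8)
  cup: 135.91(T − 39.8)
5703.2 T = 49494 + 9154.2 + 223346 = 281994
T ≈ 49.44 °C (< 100 °C, so full condensation is consistent).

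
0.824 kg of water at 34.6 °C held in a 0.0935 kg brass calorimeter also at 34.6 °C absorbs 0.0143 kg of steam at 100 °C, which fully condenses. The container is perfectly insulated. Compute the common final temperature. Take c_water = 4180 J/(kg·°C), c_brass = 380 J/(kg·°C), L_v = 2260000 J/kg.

T_f ≈ 44.8 °C

Conservation of energy gives ΣQ = 0:
latent heat released on condensation: 0.0143·2260000 = 32318; condensate cools 100→T: 0.0143·4180·(T − 100) = 59.77(T − 100); water warms: 0.824·4180·(T − 34.6) = 3444.3(T − 34.6); cup: 35.53(T − 34.6)
3539.6 T = 32318 + 5977.4 + 120403 = 158698
T ≈ 44.83 °C, under the boiling point, so the assumption holds.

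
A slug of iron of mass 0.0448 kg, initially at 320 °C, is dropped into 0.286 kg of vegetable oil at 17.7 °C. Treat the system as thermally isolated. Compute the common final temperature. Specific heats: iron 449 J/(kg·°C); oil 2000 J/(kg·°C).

|Q_iron| = |Q_oil|:
0.0448*449*(320 − T) = 0.286*2000*(T − 17.7)
20.12(320 − T) = 572(T − 17.7)
592.12 T = 16561  ⇒  T ≈ 27.97 °C

T_f ≈ 28.0 °C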